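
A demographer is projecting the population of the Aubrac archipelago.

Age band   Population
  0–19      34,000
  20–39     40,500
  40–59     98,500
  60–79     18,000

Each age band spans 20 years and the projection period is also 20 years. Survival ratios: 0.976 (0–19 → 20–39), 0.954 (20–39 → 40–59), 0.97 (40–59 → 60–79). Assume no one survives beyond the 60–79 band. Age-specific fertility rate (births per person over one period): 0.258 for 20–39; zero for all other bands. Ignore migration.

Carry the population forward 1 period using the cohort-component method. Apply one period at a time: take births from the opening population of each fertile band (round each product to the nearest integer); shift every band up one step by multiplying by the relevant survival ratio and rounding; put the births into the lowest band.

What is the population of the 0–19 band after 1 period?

10449

Numbering the groups 1..4 from youngest to oldest:
— Period 1 —
Births: 40500 × 0.258 = 10449
Group 2: 34000 × 0.976 = 33184
Group 3: 40500 × 0.954 = 38637
Group 4: 98500 × 0.97 = 95545
Giving 10449 / 33184 / 38637 / 95545.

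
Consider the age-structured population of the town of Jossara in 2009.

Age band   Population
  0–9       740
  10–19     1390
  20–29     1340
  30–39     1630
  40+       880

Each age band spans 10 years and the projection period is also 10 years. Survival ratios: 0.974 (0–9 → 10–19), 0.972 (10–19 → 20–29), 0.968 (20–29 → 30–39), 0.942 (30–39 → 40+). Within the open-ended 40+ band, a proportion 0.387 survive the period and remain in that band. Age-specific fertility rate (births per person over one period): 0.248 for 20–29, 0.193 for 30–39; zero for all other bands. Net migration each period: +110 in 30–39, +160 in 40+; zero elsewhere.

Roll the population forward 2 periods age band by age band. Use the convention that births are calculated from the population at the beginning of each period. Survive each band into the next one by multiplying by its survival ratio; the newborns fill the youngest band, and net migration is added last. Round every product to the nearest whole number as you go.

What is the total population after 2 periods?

5629

[period 1]
Births: 1340 × 0.248 = 332 ; 1630 × 0.193 = 315 — total 647
10–19: 740 × 0.974 = 721
20–29: 1390 × 0.972 = 1351
30–39: 1340 × 0.968 = 1297
40+: 1630 × 0.942 + 880 × 0.387 = 1535 + 341 = 1876
Net migration: 30–39 + 110 → 1407; 40+ + 160 → 2036
Giving 647 / 721 / 1351 / 1407 / 2036.
[period 2]
Births: 1351 × 0.248 = 335 ; 1407 × 0.193 = 272 — total 607
10–19: 647 × 0.974 = 630
20–29: 721 × 0.972 = 701
30–39: 1351 × 0.968 = 1308
40+: 1407 × 0.942 + 2036 × 0.387 = 1325 + 788 = 2113
Net migration: 30–39 + 110 → 1418; 40+ + 160 → 2273
Giving 607 / 630 / 701 / 1418 / 2273.
Total after period 2: 607 + 630 + 701 + 1418 + 2273 = 5629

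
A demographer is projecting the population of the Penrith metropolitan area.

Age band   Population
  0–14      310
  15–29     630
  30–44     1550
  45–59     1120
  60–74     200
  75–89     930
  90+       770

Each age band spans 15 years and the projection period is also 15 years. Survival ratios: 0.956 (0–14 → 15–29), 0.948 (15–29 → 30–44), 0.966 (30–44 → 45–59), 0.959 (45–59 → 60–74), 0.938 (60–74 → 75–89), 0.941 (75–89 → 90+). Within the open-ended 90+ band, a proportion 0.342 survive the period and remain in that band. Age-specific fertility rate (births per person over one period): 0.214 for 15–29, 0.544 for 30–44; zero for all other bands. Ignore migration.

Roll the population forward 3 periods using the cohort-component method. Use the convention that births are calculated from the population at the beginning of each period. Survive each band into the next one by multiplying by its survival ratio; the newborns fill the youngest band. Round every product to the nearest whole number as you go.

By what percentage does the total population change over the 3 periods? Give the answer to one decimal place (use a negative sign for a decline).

-10.7

Let band 1 be 0–14 through band 7 = 90+.
[period 1]
Births: 630 × 0.214 = 135 ; 1550 × 0.544 = 843 — total 978
Band 2: 310 × 0.956 = 296
Band 3: 630 × 0.948 = 597
Band 4: 1550 × 0.966 = 1497
Band 5: 1120 × 0.959 = 1074
Band 6: 200 × 0.938 = 188
Band 7: 930 × 0.941 + 770 × 0.342 = 875 + 263 = 1138
End of period: [978, 296, 597, 1497, 1074, 188, 1138]
[period 2]
Births: 296 × 0.214 = 63 ; 597 × 0.544 = 325 — total 388
Band 2: 978 × 0.956 = 935
Band 3: 296 × 0.948 = 281
Band 4: 597 × 0.966 = 577
Band 5: 1497 × 0.959 = 1436
Band 6: 1074 × 0.938 = 1007
Band 7: 188 × 0.941 + 1138 × 0.342 = 177 + 389 = 566
End of period: [388, 935, 281, 577, 1436, 1007, 566]
[period 3]
Births: 935 × 0.214 = 200 ; 281 × 0.544 = 153 — total 353
Band 2: 388 × 0.956 = 371
Band 3: 935 × 0.948 = 886
Band 4: 281 × 0.966 = 271
Band 5: 577 × 0.959 = 553
Band 6: 1436 × 0.938 = 1347
Band 7: 1007 × 0.941 + 566 × 0.342 = 948 + 194 = 1142
End of period: [353, 371, 886, 271, 553, 1347, 1142]
Total: 5510 → 4923; change = -587; percentage change = -10.7%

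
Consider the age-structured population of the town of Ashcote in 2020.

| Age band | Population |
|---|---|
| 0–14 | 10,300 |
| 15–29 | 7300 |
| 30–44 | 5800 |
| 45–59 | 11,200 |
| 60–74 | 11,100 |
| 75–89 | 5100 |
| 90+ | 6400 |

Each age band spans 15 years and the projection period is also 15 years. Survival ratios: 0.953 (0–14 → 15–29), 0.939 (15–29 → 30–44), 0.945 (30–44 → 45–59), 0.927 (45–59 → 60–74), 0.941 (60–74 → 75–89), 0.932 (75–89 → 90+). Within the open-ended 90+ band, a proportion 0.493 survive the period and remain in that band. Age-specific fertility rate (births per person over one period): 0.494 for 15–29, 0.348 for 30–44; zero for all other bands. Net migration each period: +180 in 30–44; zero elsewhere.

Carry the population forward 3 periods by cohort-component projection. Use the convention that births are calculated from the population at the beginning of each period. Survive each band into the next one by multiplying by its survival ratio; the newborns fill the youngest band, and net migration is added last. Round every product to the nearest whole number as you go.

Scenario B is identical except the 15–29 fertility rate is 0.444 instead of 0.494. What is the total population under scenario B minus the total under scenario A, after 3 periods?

Call the bands 1 to 7, youngest first.
Period 1:
Births: 7300 × 0.494 = 3606, 5800 × 0.348 = 2018 — total 5624
Band 2: 10300 × 0.953 = 9816
Band 3: 7300 × 0.939 = 6855
Band 4: 5800 × 0.945 = 5481
Band 5: 11200 × 0.927 = 10382
Band 6: 11100 × 0.941 = 10445
Band 7: 5100 × 0.932 + 6400 × 0.493 = 4753 + 3155 = 7908
Net migration: Band 3 + 180 → 7035
Population now: 0–14=5624, 15–29=9816, 30–44=7035, 45–59=5481, 60–74=10382, 75–89=10445, 90+=7908
Period 2:
Births: 9816 × 0.494 = 4849, 7035 × 0.348 = 2448 — total 7297
Band 2: 5624 × 0.953 = 5360
Band 3: 9816 × 0.939 = 9217
Band 4: 7035 × 0.945 = 6648
Band 5: 5481 × 0.927 = 5081
Band 6: 10382 × 0.941 = 9769
Band 7: 10445 × 0.932 + 7908 × 0.493 = 9735 + 3899 = 13634
Net migration: Band 3 + 180 → 9397
Population now: 0–14=7297, 15–29=5360, 30–44=9397, 45–59=6648, 60–74=5081, 75–89=9769, 90+=13634
Period 3:
Births: 5360 × 0.494 = 2648, 9397 × 0.348 = 3270 — total 5918
Band 2: 7297 × 0.953 = 6954
Band 3: 5360 × 0.939 = 5033
Band 4: 9397 × 0.945 = 8880
Band 5: 6648 × 0.927 = 6163
Band 6: 5081 × 0.941 = 4781
Band 7: 9769 × 0.932 + 13634 × 0.493 = 9105 + 6722 = 15827
Net migration: Band 3 + 180 → 5213
Population now: 0–14=5918, 15–29=6954, 30–44=5213, 45–59=8880, 60–74=6163, 75–89=4781, 90+=15827
Scenario A total after 3 periods: 53736
Scenario B projection —
Period 1:
Births: 7300 × 0.444 = 3241, 5800 × 0.348 = 2018 — total 5259
Band 2: 10300 × 0.953 = 9816
Band 3: 7300 × 0.939 = 6855
Band 4: 5800 × 0.945 = 5481
Band 5: 11200 × 0.927 = 10382
Band 6: 11100 × 0.941 = 10445
Band 7: 5100 × 0.932 + 6400 × 0.493 = 4753 + 3155 = 7908
Net migration: Band 3 + 180 → 7035
Population now: 0–14=5259, 15–29=9816, 30–44=7035, 45–59=5481, 60–74=10382, 75–89=10445, 90+=7908
Period 2:
Births: 9816 × 0.444 = 4358, 7035 × 0.348 = 2448 — total 6806
Band 2: 5259 × 0.953 = 5012
Band 3: 9816 × 0.939 = 9217
Band 4: 7035 × 0.945 = 6648
Band 5: 5481 × 0.927 = 5081
Band 6: 10382 × 0.941 = 9769
Band 7: 10445 × 0.932 + 7908 × 0.493 = 9735 + 3899 = 13634
Net migration: Band 3 + 180 → 9397
Population now: 0–14=6806, 15–29=5012, 30–44=9397, 45–59=6648, 60–74=5081, 75–89=9769, 90+=13634
Period 3:
Births: 5012 × 0.444 = 2225, 9397 × 0.348 = 3270 — total 5495
Band 2: 6806 × 0.953 = 6486
Band 3: 5012 × 0.939 = 4706
Band 4: 9397 × 0.945 = 8880
Band 5: 6648 × 0.927 = 6163
Band 6: 5081 × 0.941 = 4781
Band 7: 9769 × 0.932 + 13634 × 0.493 = 9105 + 6722 = 15827
Net migration: Band 3 + 180 → 4886
Population now: 0–14=5495, 15–29=6486, 30–44=4886, 45–59=8880, 60–74=6163, 75–89=4781, 90+=15827
Scenario B total after 3 periods: 52518
Difference B − A = 52518 − 53736 = -1218

-1218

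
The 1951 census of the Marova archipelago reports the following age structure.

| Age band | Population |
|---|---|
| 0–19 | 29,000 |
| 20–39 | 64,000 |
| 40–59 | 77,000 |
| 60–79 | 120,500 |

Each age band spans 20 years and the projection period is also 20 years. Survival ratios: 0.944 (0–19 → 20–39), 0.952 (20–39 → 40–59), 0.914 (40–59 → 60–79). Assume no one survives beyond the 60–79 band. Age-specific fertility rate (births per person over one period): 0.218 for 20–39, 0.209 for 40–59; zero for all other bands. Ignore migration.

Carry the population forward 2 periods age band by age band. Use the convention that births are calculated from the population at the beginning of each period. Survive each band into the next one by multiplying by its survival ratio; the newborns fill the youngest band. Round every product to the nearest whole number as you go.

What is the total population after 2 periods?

Period 1.
Births: 64000 × 0.218 = 13952  |  77000 × 0.209 = 16093 ⇒ total 30045
20–39: 29000 × 0.944 = 27376
40–59: 64000 × 0.952 = 60928
60–79: 77000 × 0.914 = 70378
Population now: 0–19=30045, 20–39=27376, 40–59=60928, 60–79=70378
Period 2.
Births: 27376 × 0.218 = 5968  |  60928 × 0.209 = 12734 ⇒ total 18702
20–39: 30045 × 0.944 = 28362
40–59: 27376 × 0.952 = 26062
60–79: 60928 × 0.914 = 55688
Population now: 0–19=18702, 20–39=28362, 40–59=26062, 60–79=55688
Total after period 2: 18702 + 28362 + 26062 + 55688 = 128814

128814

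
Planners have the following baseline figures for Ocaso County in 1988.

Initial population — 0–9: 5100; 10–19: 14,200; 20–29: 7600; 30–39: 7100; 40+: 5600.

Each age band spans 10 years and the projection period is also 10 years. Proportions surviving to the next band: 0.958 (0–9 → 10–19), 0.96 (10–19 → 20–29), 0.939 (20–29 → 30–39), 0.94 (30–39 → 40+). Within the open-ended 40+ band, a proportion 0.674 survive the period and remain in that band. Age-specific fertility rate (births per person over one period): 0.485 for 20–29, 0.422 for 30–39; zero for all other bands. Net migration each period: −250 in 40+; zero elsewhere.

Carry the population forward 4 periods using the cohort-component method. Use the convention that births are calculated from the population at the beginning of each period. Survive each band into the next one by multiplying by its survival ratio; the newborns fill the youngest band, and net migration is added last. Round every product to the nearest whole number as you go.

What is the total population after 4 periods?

44702

Period 1:
Births: 7600 * 0.485 = 3686  |  7100 * 0.422 = 2996 → total 6682
10–19: 5100 * 0.958 = 4886
20–29: 14200 * 0.96 = 13632
30–39: 7600 * 0.939 = 7136
40+: 7100 * 0.94 + 5600 * 0.674 = 6674 + 3774 = 10448
Net migration: 40+ − 250 → 10198
End of period: [6682, 4886, 13632, 7136, 10198]
Period 2:
Births: 13632 * 0.485 = 6612  |  7136 * 0.422 = 3011 → total 9623
10–19: 6682 * 0.958 = 6401
20–29: 4886 * 0.96 = 4691
30–39: 13632 * 0.939 = 12800
40+: 7136 * 0.94 + 10198 * 0.674 = 6708 + 6873 = 13581
Net migration: 40+ − 250 → 13331
End of period: [9623, 6401, 4691, 12800, 13331]
Period 3:
Births: 4691 * 0.485 = 2275  |  12800 * 0.422 = 5402 → total 7677
10–19: 9623 * 0.958 = 9219
20–29: 6401 * 0.96 = 6145
30–39: 4691 * 0.939 = 4405
40+: 12800 * 0.94 + 13331 * 0.674 = 12032 + 8985 = 21017
Net migration: 40+ − 250 → 20767
End of period: [7677, 9219, 6145, 4405, 20767]
Period 4:
Births: 6145 * 0.485 = 2980  |  4405 * 0.422 = 1859 → total 4839
10–19: 7677 * 0.958 = 7355
20–29: 9219 * 0.96 = 8850
30–39: 6145 * 0.939 = 5770
40+: 4405 * 0.94 + 20767 * 0.674 = 4141 + 13997 = 18138
Net migration: 40+ − 250 → 17888
End of period: [4839, 7355, 8850, 5770, 17888]
Total after period 4: 4839 + 7355 + 8850 + 5770 + 17888 = 44702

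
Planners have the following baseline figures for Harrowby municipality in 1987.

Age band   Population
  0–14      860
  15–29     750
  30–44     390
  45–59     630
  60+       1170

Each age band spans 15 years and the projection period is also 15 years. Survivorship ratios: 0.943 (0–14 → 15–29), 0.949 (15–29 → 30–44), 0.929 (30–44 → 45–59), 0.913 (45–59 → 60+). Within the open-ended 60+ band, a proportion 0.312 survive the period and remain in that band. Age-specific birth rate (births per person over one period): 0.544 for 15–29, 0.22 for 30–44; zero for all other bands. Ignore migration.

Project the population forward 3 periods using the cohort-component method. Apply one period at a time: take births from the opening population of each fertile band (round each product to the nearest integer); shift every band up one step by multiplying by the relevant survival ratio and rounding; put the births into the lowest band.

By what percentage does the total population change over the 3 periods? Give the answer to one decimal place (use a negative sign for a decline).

Call the bands 1 to 5, youngest first.
Period 1:
Births: 750 * 0.544 = 408 ; 390 * 0.22 = 86 → 494
Band 2: 860 * 0.943 = 811
Band 3: 750 * 0.949 = 712
Band 4: 390 * 0.929 = 362
Band 5: 630 * 0.913 + 1170 * 0.312 = 575 + 365 = 940
→ [494, 811, 712, 362, 940]
Period 2:
Births: 811 * 0.544 = 441 ; 712 * 0.22 = 157 → 598
Band 2: 494 * 0.943 = 466
Band 3: 811 * 0.949 = 770
Band 4: 712 * 0.929 = 661
Band 5: 362 * 0.913 + 940 * 0.312 = 331 + 293 = 624
→ [598, 466, 770, 661, 624]
Period 3:
Births: 466 * 0.544 = 254 ; 770 * 0.22 = 169 → 423
Band 2: 598 * 0.943 = 564
Band 3: 466 * 0.949 = 442
Band 4: 770 * 0.929 = 715
Band 5: 661 * 0.913 + 624 * 0.312 = 603 + 195 = 798
→ [423, 564, 442, 715, 798]
Total: 3800 → 2942; change = -858; percentage change = -22.6%

-22.6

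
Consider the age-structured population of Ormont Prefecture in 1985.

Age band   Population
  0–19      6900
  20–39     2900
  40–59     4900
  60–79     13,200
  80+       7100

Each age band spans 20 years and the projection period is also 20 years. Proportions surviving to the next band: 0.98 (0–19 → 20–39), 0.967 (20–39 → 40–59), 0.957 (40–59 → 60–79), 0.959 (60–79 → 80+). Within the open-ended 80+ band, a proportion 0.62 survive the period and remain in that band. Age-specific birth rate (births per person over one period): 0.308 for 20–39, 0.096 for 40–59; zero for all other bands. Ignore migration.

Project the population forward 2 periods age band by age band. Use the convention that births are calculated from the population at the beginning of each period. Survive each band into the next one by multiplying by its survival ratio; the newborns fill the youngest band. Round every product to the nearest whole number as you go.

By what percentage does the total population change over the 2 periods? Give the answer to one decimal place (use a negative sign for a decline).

-20.0

— Period 1 —
Births: 2900 * 0.308 = 893  |  4900 * 0.096 = 470 → total 1363
20–39: 6900 * 0.98 = 6762
40–59: 2900 * 0.967 = 2804
60–79: 4900 * 0.957 = 4689
80+: 13200 * 0.959 + 7100 * 0.62 = 12659 + 4402 = 17061
Giving 1363 / 6762 / 2804 / 4689 / 17061.
— Period 2 —
Births: 6762 * 0.308 = 2083  |  2804 * 0.096 = 269 → total 2352
20–39: 1363 * 0.98 = 1336
40–59: 6762 * 0.967 = 6539
60–79: 2804 * 0.957 = 2683
80+: 4689 * 0.959 + 17061 * 0.62 = 4497 + 10578 = 15075
Giving 2352 / 1336 / 6539 / 2683 / 15075.
Total: 35000 → 27985; change = -7015; percentage change = -20.0%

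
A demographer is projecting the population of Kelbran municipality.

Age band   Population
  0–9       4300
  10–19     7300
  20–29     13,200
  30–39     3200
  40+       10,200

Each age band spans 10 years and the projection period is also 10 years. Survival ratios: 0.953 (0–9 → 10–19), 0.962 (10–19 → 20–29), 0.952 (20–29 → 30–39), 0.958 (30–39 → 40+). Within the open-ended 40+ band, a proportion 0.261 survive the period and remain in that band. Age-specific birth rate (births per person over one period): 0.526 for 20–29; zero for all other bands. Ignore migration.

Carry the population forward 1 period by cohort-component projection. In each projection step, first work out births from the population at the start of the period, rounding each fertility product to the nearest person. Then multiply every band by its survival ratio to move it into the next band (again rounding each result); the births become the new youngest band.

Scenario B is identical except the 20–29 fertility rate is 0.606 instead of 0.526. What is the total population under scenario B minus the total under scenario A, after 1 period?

Period 1.
Births: 13200 × 0.526 = 6943
10–19: 4300 × 0.953 = 4098
20–29: 7300 × 0.962 = 7023
30–39: 13200 × 0.952 = 12566
40+: 3200 × 0.958 + 10200 × 0.261 = 3066 + 2662 = 5728
Population now: 0–9=6943, 10–19=4098, 20–29=7023, 30–39=12566, 40+=5728
Scenario A total after 1 period: 36358
Scenario B projection —
Period 1.
Births: 13200 × 0.606 = 7999
10–19: 4300 × 0.953 = 4098
20–29: 7300 × 0.962 = 7023
30–39: 13200 × 0.952 = 12566
40+: 3200 × 0.958 + 10200 × 0.261 = 3066 + 2662 = 5728
Population now: 0–9=7999, 10–19=4098, 20–29=7023, 30–39=12566, 40+=5728
Scenario B total after 1 period: 37414
Difference B − A = 37414 − 36358 = 1056

1056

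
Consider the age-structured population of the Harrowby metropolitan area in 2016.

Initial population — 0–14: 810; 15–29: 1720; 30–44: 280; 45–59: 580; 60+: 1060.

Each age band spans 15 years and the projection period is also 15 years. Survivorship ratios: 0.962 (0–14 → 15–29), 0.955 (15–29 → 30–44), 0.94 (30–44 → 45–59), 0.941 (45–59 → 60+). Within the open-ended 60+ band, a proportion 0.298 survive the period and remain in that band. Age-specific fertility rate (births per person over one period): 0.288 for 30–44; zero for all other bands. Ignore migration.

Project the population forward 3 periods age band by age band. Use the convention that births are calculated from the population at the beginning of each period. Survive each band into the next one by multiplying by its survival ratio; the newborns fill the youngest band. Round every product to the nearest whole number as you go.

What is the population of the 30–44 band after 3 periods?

74

[period 1]
Births: 280 × 0.288 = 81
15–29: 810 × 0.962 = 779
30–44: 1720 × 0.955 = 1643
45–59: 280 × 0.94 = 263
60+: 580 × 0.941 + 1060 × 0.298 = 546 + 316 = 862
→ [81, 779, 1643, 263, 862]
[period 2]
Births: 1643 × 0.288 = 473
15–29: 81 × 0.962 = 78
30–44: 779 × 0.955 = 744
45–59: 1643 × 0.94 = 1544
60+: 263 × 0.941 + 862 × 0.298 = 247 + 257 = 504
→ [473, 78, 744, 1544, 504]
[period 3]
Births: 744 × 0.288 = 214
15–29: 473 × 0.962 = 455
30–44: 78 × 0.955 = 74
45–59: 744 × 0.94 = 699
60+: 1544 × 0.941 + 504 × 0.298 = 1453 + 150 = 1603
→ [214, 455, 74, 699, 1603]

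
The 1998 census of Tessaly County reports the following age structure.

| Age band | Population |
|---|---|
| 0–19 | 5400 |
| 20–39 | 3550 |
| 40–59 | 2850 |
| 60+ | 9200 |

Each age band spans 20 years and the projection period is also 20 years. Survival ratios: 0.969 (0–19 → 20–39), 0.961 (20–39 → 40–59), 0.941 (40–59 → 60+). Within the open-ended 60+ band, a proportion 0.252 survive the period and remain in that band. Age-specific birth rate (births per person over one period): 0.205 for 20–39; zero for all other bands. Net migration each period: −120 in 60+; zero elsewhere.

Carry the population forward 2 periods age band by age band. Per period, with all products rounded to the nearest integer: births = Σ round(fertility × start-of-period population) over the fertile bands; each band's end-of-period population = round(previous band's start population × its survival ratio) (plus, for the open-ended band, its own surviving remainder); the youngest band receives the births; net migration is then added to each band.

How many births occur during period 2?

[period 1]
Births: 3550 * 0.205 = 728
20–39: 5400 * 0.969 = 5233
40–59: 3550 * 0.961 = 3412
60+: 2850 * 0.941 + 9200 * 0.252 = 2682 + 2318 = 5000
Net migration: 60+ − 120 → 4880
Giving 728 / 5233 / 3412 / 4880.
[period 2]
Births: 5233 * 0.205 = 1073
20–39: 728 * 0.969 = 705
40–59: 5233 * 0.961 = 5029
60+: 3412 * 0.941 + 4880 * 0.252 = 3211 + 1230 = 4441
Net migration: 60+ − 120 → 4321
Giving 1073 / 705 / 5029 / 4321.

1073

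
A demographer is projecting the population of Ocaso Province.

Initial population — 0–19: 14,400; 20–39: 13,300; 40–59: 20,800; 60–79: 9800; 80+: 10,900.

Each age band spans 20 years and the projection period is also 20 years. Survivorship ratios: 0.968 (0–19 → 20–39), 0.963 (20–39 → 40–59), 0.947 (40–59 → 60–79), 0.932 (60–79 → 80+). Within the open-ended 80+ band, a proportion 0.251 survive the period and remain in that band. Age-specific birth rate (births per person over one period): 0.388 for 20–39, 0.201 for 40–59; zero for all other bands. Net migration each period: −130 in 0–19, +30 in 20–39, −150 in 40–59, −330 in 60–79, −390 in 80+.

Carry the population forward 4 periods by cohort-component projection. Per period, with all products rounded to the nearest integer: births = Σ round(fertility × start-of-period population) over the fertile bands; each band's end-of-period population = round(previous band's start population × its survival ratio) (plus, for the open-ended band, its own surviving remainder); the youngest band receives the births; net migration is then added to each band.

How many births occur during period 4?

4655

— Period 1 —
Births: 13300 × 0.388 = 5160  |  20800 × 0.201 = 4181 ⇒ total 9341
20–39: 14400 × 0.968 = 13939
40–59: 13300 × 0.963 = 12808
60–79: 20800 × 0.947 = 19698
80+: 9800 × 0.932 + 10900 × 0.251 = 9134 + 2736 = 11870
Net migration: 0–19 − 130 → 9211; 20–39 + 30 → 13969; 40–59 − 150 → 12658; 60–79 − 330 → 19368; 80+ − 390 → 11480
Giving 9211 / 13969 / 12658 / 19368 / 11480.
— Period 2 —
Births: 13969 × 0.388 = 5420  |  12658 × 0.201 = 2544 ⇒ total 7964
20–39: 9211 × 0.968 = 8916
40–59: 13969 × 0.963 = 13452
60–79: 12658 × 0.947 = 11987
80+: 19368 × 0.932 + 11480 × 0.251 = 18051 + 2881 = 20932
Net migration: 0–19 − 130 → 7834; 20–39 + 30 → 8946; 40–59 − 150 → 13302; 60–79 − 330 → 11657; 80+ − 390 → 20542
Giving 7834 / 8946 / 13302 / 11657 / 20542.
— Period 3 —
Births: 8946 × 0.388 = 3471  |  13302 × 0.201 = 2674 ⇒ total 6145
20–39: 7834 × 0.968 = 7583
40–59: 8946 × 0.963 = 8615
60–79: 13302 × 0.947 = 12597
80+: 11657 × 0.932 + 20542 × 0.251 = 10864 + 5156 = 16020
Net migration: 0–19 − 130 → 6015; 20–39 + 30 → 7613; 40–59 − 150 → 8465; 60–79 − 330 → 12267; 80+ − 390 → 15630
Giving 6015 / 7613 / 8465 / 12267 / 15630.
— Period 4 —
Births: 7613 × 0.388 = 2954  |  8465 × 0.201 = 1701 ⇒ total 4655
20–39: 6015 × 0.968 = 5823
40–59: 7613 × 0.963 = 7331
60–79: 8465 × 0.947 = 8016
80+: 12267 × 0.932 + 15630 × 0.251 = 11433 + 3923 = 15356
Net migration: 0–19 − 130 → 4525; 20–39 + 30 → 5853; 40–59 − 150 → 7181; 60–79 − 330 → 7686; 80+ − 390 → 14966
Giving 4525 / 5853 / 7181 / 7686 / 14966.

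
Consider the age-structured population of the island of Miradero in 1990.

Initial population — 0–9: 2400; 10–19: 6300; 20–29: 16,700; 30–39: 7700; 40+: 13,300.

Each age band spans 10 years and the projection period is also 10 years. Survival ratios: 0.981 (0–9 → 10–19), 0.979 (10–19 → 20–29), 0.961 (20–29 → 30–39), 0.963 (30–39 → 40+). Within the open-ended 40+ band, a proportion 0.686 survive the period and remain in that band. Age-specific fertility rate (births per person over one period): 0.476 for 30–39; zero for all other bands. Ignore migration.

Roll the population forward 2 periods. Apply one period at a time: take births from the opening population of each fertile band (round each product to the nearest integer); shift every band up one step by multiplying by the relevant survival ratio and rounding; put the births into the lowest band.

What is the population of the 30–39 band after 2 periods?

5927

After projecting period 1:
Births: 7700 * 0.476 = 3665
10–19: 2400 * 0.981 = 2354
20–29: 6300 * 0.979 = 6168
30–39: 16700 * 0.961 = 16049
40+: 7700 * 0.963 + 13300 * 0.686 = 7415 + 9124 = 16539
End of period: [3665, 2354, 6168, 16049, 16539]
After projecting period 2:
Births: 16049 * 0.476 = 7639
10–19: 3665 * 0.981 = 3595
20–29: 2354 * 0.979 = 2305
30–39: 6168 * 0.961 = 5927
40+: 16049 * 0.963 + 16539 * 0.686 = 15455 + 11346 = 26801
End of period: [7639, 3595, 2305, 5927, 26801]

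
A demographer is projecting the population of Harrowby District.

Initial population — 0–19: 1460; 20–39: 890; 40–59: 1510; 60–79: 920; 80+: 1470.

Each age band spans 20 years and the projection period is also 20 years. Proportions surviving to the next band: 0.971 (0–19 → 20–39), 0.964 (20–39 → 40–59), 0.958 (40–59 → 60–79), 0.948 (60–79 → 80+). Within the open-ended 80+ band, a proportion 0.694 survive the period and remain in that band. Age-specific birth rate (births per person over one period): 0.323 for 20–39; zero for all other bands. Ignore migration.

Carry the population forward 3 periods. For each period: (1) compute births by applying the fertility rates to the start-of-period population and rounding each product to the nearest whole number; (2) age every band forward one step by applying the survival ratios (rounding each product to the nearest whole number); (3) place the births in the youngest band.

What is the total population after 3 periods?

4756

Period 1.
Births: 890 * 0.323 = 287
20–39: 1460 * 0.971 = 1418
40–59: 890 * 0.964 = 858
60–79: 1510 * 0.958 = 1447
80+: 920 * 0.948 + 1470 * 0.694 = 872 + 1020 = 1892
Population now: 0–19=287, 20–39=1418, 40–59=858, 60–79=1447, 80+=1892
Period 2.
Births: 1418 * 0.323 = 458
20–39: 287 * 0.971 = 279
40–59: 1418 * 0.964 = 1367
60–79: 858 * 0.958 = 822
80+: 1447 * 0.948 + 1892 * 0.694 = 1372 + 1313 = 2685
Population now: 0–19=458, 20–39=279, 40–59=1367, 60–79=822, 80+=2685
Period 3.
Births: 279 * 0.323 = 90
20–39: 458 * 0.971 = 445
40–59: 279 * 0.964 = 269
60–79: 1367 * 0.958 = 1310
80+: 822 * 0.948 + 2685 * 0.694 = 779 + 1863 = 2642
Population now: 0–19=90, 20–39=445, 40–59=269, 60–79=1310, 80+=2642
Total after period 3: 90 + 445 + 269 + 1310 + 2642 = 4756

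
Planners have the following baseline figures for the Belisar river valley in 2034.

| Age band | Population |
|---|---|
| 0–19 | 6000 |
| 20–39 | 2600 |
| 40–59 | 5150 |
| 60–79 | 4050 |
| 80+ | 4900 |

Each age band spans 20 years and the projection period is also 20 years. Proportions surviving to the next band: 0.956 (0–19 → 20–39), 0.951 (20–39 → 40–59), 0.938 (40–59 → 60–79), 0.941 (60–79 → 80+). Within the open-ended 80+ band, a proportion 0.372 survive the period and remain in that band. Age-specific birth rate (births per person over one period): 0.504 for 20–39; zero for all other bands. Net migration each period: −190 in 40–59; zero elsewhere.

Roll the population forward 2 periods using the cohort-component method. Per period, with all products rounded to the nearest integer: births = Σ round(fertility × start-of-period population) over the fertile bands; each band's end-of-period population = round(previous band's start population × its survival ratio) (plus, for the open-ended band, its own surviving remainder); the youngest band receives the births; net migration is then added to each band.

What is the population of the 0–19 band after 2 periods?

After projecting period 1:
Births: 2600 * 0.504 = 1310
20–39: 6000 * 0.956 = 5736
40–59: 2600 * 0.951 = 2473
60–79: 5150 * 0.938 = 4831
80+: 4050 * 0.941 + 4900 * 0.372 = 3811 + 1823 = 5634
Net migration: 40–59 − 190 → 2283
End of period: [1310, 5736, 2283, 4831, 5634]
After projecting period 2:
Births: 5736 * 0.504 = 2891
20–39: 1310 * 0.956 = 1252
40–59: 5736 * 0.951 = 5455
60–79: 2283 * 0.938 = 2141
80+: 4831 * 0.941 + 5634 * 0.372 = 4546 + 2096 = 6642
Net migration: 40–59 − 190 → 5265
End of period: [2891, 1252, 5265, 2141, 6642]

2891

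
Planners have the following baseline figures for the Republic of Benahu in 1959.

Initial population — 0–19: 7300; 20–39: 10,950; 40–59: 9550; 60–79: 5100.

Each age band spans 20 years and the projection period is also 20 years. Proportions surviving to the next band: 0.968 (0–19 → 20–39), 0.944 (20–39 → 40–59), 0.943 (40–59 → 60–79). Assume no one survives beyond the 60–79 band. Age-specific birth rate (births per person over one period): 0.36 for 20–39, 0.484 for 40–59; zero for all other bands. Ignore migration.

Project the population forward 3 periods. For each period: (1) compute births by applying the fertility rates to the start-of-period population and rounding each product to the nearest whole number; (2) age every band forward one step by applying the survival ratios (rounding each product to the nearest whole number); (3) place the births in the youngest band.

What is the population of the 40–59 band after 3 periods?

7826

Let group 1 be 0–19 through group 4 = 60–79.
Period 1:
Births: 10950 * 0.36 = 3942, 9550 * 0.484 = 4622 ⇒ total 8564
Group 2: 7300 * 0.968 = 7066
Group 3: 10950 * 0.944 = 10337
Group 4: 9550 * 0.943 = 9006
Population now: 0–19=8564, 20–39=7066, 40–59=10337, 60–79=9006
Period 2:
Births: 7066 * 0.36 = 2544, 10337 * 0.484 = 5003 ⇒ total 7547
Group 2: 8564 * 0.968 = 8290
Group 3: 7066 * 0.944 = 6670
Group 4: 10337 * 0.943 = 9748
Population now: 0–19=7547, 20–39=8290, 40–59=6670, 60–79=9748
Period 3:
Births: 8290 * 0.36 = 2984, 6670 * 0.484 = 3228 ⇒ total 6212
Group 2: 7547 * 0.968 = 7305
Group 3: 8290 * 0.944 = 7826
Group 4: 6670 * 0.943 = 6290
Population now: 0–19=6212, 20–39=7305, 40–59=7826, 60–79=6290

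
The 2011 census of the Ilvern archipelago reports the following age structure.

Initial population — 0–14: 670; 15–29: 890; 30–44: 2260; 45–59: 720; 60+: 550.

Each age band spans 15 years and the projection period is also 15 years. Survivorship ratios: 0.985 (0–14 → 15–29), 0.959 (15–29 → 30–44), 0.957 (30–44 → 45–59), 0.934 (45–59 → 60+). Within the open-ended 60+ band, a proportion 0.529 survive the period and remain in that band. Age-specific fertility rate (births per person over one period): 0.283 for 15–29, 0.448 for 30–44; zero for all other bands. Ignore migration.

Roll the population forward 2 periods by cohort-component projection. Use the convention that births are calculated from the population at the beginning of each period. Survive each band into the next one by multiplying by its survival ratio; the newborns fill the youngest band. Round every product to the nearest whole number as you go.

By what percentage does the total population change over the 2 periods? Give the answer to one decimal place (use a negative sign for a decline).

Numbering the groups 1..5 from youngest to oldest:
Period 1.
Births: 890 × 0.283 = 252, 2260 × 0.448 = 1012 → 1264
Group 2: 670 × 0.985 = 660
Group 3: 890 × 0.959 = 854
Group 4: 2260 × 0.957 = 2163
Group 5: 720 × 0.934 + 550 × 0.529 = 672 + 291 = 963
→ [1264, 660, 854, 2163, 963]
Period 2.
Births: 660 × 0.283 = 187, 854 × 0.448 = 383 → 570
Group 2: 1264 × 0.985 = 1245
Group 3: 660 × 0.959 = 633
Group 4: 854 × 0.957 = 817
Group 5: 2163 × 0.934 + 963 × 0.529 = 2020 + 509 = 2529
→ [570, 1245, 633, 817, 2529]
Total: 5090 → 5794; change = 704; percentage change = 13.8%

13.8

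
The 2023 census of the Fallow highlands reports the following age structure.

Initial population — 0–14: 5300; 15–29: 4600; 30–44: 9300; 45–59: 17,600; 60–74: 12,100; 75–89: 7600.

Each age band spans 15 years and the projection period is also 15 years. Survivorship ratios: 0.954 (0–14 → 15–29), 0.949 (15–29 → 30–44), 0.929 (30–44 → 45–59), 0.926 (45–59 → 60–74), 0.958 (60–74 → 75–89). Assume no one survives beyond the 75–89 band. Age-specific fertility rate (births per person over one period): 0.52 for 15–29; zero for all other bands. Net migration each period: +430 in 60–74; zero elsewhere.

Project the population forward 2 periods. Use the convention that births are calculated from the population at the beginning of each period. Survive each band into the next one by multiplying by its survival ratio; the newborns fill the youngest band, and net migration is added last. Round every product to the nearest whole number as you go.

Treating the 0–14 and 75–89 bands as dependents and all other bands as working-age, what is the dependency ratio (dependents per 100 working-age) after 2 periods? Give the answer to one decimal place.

95.3

After projecting period 1:
Births: 4600 * 0.52 = 2392
15–29: 5300 * 0.954 = 5056
30–44: 4600 * 0.949 = 4365
45–59: 9300 * 0.929 = 8640
60–74: 17600 * 0.926 = 16298
75–89: 12100 * 0.958 = 11592
Net migration: 60–74 + 430 → 16728
Giving 2392 / 5056 / 4365 / 8640 / 16728 / 11592.
After projecting period 2:
Births: 5056 * 0.52 = 2629
15–29: 2392 * 0.954 = 2282
30–44: 5056 * 0.949 = 4798
45–59: 4365 * 0.929 = 4055
60–74: 8640 * 0.926 = 8001
75–89: 16728 * 0.958 = 16025
Net migration: 60–74 + 430 → 8431
Giving 2629 / 2282 / 4798 / 4055 / 8431 / 16025.
Dependents (band 0–14 + band 75–89) = 2629 + 16025 = 18654; working-age = 19566; ratio = 18654/19566 × 100 = 95.3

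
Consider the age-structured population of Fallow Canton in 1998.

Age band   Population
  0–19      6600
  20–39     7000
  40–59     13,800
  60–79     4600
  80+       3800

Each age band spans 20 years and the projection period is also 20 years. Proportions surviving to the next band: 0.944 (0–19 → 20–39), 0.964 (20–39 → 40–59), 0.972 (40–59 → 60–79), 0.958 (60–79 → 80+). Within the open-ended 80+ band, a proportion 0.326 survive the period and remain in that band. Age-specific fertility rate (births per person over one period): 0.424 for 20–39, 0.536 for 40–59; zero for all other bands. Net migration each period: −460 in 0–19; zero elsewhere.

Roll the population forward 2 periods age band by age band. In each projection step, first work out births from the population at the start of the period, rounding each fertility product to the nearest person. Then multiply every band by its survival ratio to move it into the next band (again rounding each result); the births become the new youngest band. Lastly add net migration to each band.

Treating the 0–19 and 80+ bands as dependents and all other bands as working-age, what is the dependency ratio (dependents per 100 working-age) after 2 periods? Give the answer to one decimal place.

93.5

Call the bands 1 to 5, youngest first.
[period 1]
Births: 7000 × 0.424 = 2968 ; 13800 × 0.536 = 7397 → total 10365
Band 2: 6600 × 0.944 = 6230
Band 3: 7000 × 0.964 = 6748
Band 4: 13800 × 0.972 = 13414
Band 5: 4600 × 0.958 + 3800 × 0.326 = 4407 + 1239 = 5646
Net migration: Band 1 − 460 → 9905
End of period: [9905, 6230, 6748, 13414, 5646]
[period 2]
Births: 6230 × 0.424 = 2642 ; 6748 × 0.536 = 3617 → total 6259
Band 2: 9905 × 0.944 = 9350
Band 3: 6230 × 0.964 = 6006
Band 4: 6748 × 0.972 = 6559
Band 5: 13414 × 0.958 + 5646 × 0.326 = 12851 + 1841 = 14692
Net migration: Band 1 − 460 → 5799
End of period: [5799, 9350, 6006, 6559, 14692]
Dependents (band 0–19 + band 80+) = 5799 + 14692 = 20491; working-age = 21915; ratio = 20491/21915 × 100 = 93.5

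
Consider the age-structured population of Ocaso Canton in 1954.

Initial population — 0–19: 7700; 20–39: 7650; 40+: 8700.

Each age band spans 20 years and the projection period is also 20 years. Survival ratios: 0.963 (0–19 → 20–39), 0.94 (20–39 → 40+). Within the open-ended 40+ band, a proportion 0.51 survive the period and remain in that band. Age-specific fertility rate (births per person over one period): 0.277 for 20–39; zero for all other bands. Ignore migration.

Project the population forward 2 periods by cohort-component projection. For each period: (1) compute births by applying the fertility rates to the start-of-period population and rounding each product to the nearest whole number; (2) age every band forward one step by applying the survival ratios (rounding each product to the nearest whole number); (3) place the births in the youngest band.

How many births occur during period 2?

2054

After projecting period 1:
Births: 7650 × 0.277 = 2119
20–39: 7700 × 0.963 = 7415
40+: 7650 × 0.94 + 8700 × 0.51 = 7191 + 4437 = 11628
Giving 2119 / 7415 / 11628.
After projecting period 2:
Births: 7415 × 0.277 = 2054
20–39: 2119 × 0.963 = 2041
40+: 7415 × 0.94 + 11628 × 0.51 = 6970 + 5930 = 12900
Giving 2054 / 2041 / 12900.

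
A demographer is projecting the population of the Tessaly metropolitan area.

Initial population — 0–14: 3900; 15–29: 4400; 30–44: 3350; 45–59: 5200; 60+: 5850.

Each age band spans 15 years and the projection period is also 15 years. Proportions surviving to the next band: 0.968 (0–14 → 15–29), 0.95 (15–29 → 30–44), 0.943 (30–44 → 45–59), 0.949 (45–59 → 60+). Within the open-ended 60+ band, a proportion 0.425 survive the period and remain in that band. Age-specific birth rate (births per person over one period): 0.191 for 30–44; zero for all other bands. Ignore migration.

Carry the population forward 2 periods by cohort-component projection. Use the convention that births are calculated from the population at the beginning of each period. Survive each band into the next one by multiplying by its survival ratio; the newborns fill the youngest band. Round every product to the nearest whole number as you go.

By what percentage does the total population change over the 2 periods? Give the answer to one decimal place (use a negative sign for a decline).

[period 1]
Births: 3350 * 0.191 = 640
15–29: 3900 * 0.968 = 3775
30–44: 4400 * 0.95 = 4180
45–59: 3350 * 0.943 = 3159
60+: 5200 * 0.949 + 5850 * 0.425 = 4935 + 2486 = 7421
Population now: 0–14=640, 15–29=3775, 30–44=4180, 45–59=3159, 60+=7421
[period 2]
Births: 4180 * 0.191 = 798
15–29: 640 * 0.968 = 620
30–44: 3775 * 0.95 = 3586
45–59: 4180 * 0.943 = 3942
60+: 3159 * 0.949 + 7421 * 0.425 = 2998 + 3154 = 6152
Population now: 0–14=798, 15–29=620, 30–44=3586, 45–59=3942, 60+=6152
Total: 22700 → 15098; change = -7602; percentage change = -33.5%

-33.5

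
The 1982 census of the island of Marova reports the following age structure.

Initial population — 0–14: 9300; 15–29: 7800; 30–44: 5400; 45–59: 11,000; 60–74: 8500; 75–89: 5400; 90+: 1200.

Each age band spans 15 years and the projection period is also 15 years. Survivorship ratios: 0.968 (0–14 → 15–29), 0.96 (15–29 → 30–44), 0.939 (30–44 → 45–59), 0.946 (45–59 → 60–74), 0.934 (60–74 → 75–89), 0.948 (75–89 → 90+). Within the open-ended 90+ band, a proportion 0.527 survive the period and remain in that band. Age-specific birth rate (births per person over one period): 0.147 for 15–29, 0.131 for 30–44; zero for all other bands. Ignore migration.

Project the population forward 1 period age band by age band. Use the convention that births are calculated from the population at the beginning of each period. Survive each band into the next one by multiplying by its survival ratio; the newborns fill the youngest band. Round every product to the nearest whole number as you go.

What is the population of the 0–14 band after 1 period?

1854

— Period 1 —
Births: 7800 * 0.147 = 1147 ; 5400 * 0.131 = 707 — total 1854
15–29: 9300 * 0.968 = 9002
30–44: 7800 * 0.96 = 7488
45–59: 5400 * 0.939 = 5071
60–74: 11000 * 0.946 = 10406
75–89: 8500 * 0.934 = 7939
90+: 5400 * 0.948 + 1200 * 0.527 = 5119 + 632 = 5751
End of period: [1854, 9002, 7488, 5071, 10406, 7939, 5751]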